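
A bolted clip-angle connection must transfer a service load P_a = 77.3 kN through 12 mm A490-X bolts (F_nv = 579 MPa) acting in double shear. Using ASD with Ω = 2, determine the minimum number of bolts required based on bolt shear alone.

2 bolts

A_b = π·12²/4 = 113.1 mm².
Per-bolt allowable strength R_n/Ω = 579 × 113.1 × 2 / 1000 / 2 = 65.48 kN.
n ≥ 77.3 / 65.48 = 1.18 → use 2 bolts.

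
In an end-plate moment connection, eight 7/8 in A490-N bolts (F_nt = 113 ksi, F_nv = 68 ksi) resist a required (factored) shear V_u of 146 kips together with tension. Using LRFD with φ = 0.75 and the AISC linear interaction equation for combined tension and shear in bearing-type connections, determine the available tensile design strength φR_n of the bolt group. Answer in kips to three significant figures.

287 kips

A_b = π·0.875²/4 = 0.6013 in²; f_rv = 146 / (8 × 0.6013) = 30.35 ksi.
F'_nt = 1.3 F_nt − (F_nt / φF_nv) f_rv = 1.3·113 − (113/(0.75·68))·30.35 = 79.65 ksi, capped at F_nt → F'_nt = 79.65 ksi.
R_n = F'_nt · A_b · n = 79.65 × 0.6013 × 8 = 383.2 kips.
Design strength φR_n = 0.75 × 383.2 = 287 kips.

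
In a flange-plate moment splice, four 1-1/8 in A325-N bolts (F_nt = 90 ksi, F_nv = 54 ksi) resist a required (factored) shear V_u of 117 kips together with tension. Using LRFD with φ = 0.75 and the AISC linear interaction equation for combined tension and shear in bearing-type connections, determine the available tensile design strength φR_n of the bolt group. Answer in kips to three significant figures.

154 kips

A_b = π·1.125²/4 = 0.994 in²; f_rv = 117 / (4 × 0.994) = 29.43 ksi.
F'_nt = 1.3 F_nt − (F_nt / φF_nv) f_rv = 1.3·90 − (90/(0.75·54))·29.43 = 51.61 ksi, capped at F_nt → F'_nt = 51.61 ksi.
R_n = F'_nt · A_b · n = 51.61 × 0.994 × 4 = 205.2 kips.
Design strength φR_n = 0.75 × 205.2 = 154 kips.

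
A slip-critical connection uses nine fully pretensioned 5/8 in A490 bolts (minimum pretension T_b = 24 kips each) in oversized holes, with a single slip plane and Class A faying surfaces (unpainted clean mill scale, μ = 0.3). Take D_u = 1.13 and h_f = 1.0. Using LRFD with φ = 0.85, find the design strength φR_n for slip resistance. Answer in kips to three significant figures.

62.2 kips

R_n = μ · D_u · h_f · T_b · n_s · n_b = 0.3 × 1.13 × 1.0 × 24 × 1 × 9 = 73.22 kips.
Design strength φR_n = 0.85 × 73.22 = 62.2 kips.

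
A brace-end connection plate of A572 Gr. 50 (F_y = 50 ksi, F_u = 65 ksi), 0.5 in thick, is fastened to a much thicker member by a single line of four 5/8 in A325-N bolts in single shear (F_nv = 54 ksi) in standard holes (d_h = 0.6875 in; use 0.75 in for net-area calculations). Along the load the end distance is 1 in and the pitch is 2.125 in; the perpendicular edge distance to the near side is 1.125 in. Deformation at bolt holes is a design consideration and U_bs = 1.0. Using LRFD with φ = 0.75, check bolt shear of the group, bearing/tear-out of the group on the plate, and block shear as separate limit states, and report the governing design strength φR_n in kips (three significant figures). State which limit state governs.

49.7 kips (bolt shear governs)

Bolt shear: A_b = π·0.625²/4 = 0.3068 in²; R_n = 54 × 0.3068 × 4 × 1 = 66.27 kips → 0.75 × 66.27 = 49.7 kips.
Bearing: edge l_c = 0.6562, r_n = 25.59 kips; interior l_c = 1.438, r_n = 48.75 kips; R_n = 25.59 + 3·48.75 = 171.8 kips → 129 kips.
Block shear: A_gv = 3.688, A_nv = 2.375, A_nt = 0.375 in²; R_n = min(0.6F_uA_nv, 0.6F_yA_gv) + U_bs·F_u·A_nt = 117 kips → 87.8 kips.
Bolt shear governs: 49.7 kips.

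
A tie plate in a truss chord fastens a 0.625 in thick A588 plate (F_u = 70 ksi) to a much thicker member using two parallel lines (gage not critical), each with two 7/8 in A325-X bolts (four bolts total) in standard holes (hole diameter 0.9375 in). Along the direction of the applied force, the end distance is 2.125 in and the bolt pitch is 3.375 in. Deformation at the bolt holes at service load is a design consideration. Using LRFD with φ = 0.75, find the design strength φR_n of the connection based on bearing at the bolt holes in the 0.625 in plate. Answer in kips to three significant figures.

Per bolt r_n = 1.2 l_c t F_u ≤ 2.4 d t F_u; upper limit = 2.4 × 0.875 × 0.625 × 70 = 91.88 kips.
Edge bolt: l_c = 2.125 − 0.9375/2 = 1.656 in → 1.2 × 1.656 × 0.625 × 70 = 86.95 → r_n = 86.95 kips.
Interior bolts: l_c = 3.375 − 0.9375 = 2.438 in → 1.2 × 2.438 × 0.625 × 70 = 128 → r_n = 91.88 kips.
R_n = 2 × 86.95 + 2 × 91.88 = 357.7 kips.
Design strength φR_n = 0.75 × 357.7 = 268 kips.

268 kips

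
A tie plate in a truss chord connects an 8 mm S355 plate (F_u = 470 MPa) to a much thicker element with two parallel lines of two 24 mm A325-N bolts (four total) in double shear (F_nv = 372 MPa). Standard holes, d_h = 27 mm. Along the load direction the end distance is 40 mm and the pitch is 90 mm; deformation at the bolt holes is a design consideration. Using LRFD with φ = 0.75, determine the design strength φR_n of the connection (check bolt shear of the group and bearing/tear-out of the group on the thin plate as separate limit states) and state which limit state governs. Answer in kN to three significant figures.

Bolt shear: A_b = π·24²/4 = 452.4 mm²; R_n = 372 × 452.4 × 4 × 2 / 1000 = 1346 kN → 0.75 × 1346 = 1010 kN.
Bearing (1.2 l_c t F_u ≤ 2.4 d t F_u): upper limit = 2.4·24·8·470 / 1000 = 216.6 kN.
  Edge l_c = 40 − 27/2 = 26.5 → r_n = 119.6 kN; interior l_c = 90 − 27 = 63 → r_n = 216.6 kN.
  R_n,bearing = 2·119.6 + 2·216.6 = 672.3 kN → 0.75 × 672.3 = 504 kN.
Bearing governs: 504 kN.

504 kN (bearing governs)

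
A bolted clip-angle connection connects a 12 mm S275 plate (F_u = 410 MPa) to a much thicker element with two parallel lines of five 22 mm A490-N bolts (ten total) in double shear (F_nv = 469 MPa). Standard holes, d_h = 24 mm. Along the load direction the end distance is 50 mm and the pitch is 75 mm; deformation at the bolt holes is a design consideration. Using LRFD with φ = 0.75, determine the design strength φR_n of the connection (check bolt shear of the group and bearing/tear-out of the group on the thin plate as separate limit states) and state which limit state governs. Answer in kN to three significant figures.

1900 kN (bearing governs)

Bolt shear: A_b = π·22²/4 = 380.1 mm²; R_n = 469 × 380.1 × 10 × 2 / 1000 = 3566 kN → 0.75 × 3566 = 2670 kN.
Bearing (1.2 l_c t F_u ≤ 2.4 d t F_u): upper limit = 2.4·22·12·410 / 1000 = 259.8 kN.
  Edge l_c = 50 − 24/2 = 38 → r_n = 224.4 kN; interior l_c = 75 − 24 = 51 → r_n = 259.8 kN.
  R_n,bearing = 2·224.4 + 8·259.8 = 2527 kN → 0.75 × 2527 = 1900 kN.
Bearing governs: 1900 kN.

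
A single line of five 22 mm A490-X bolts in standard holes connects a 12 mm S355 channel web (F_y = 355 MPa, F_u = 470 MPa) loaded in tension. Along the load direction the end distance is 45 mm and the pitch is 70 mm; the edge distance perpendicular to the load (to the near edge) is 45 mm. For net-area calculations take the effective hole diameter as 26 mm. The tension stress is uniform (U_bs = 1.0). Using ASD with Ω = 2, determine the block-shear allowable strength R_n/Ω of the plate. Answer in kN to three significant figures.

Shear plane L_v = 45 + 4·70 = 325 mm; A_gv = 325 × 12 = 3900 mm².
A_nv = (325 − 4.5·26) × 12 = 2496 mm².
A_nt = (45 − 0.5·26) × 12 = 384 mm².
0.6 F_u A_nv = 703.9 kN; 0.6 F_y A_gv = 830.7 kN → shear rupture governs the shear term.
R_n = 703.9 + 1.0 × 470 × 384 / 1000 = 884.4 kN.
Allowable strength R_n/Ω = 884.4 / 2 = 442 kN.

442 kN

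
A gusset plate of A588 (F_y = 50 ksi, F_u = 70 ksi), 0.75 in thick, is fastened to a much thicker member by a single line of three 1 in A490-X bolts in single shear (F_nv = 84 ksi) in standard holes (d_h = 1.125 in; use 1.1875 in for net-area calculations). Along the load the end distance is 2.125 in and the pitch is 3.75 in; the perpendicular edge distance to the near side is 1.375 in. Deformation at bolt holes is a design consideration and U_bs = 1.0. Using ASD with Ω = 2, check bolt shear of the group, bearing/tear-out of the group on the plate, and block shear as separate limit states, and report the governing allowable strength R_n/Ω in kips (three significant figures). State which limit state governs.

Bolt shear: A_b = π·1²/4 = 0.7854 in²; R_n = 84 × 0.7854 × 3 × 1 = 197.9 kips → 197.9 / 2 = 99 kips.
Bearing: edge l_c = 1.562, r_n = 98.44 kips; interior l_c = 2.625, r_n = 126 kips; R_n = 98.44 + 2·126 = 350.4 kips → 175 kips.
Block shear: A_gv = 7.219, A_nv = 4.992, A_nt = 0.5859 in²; R_n = min(0.6F_uA_nv, 0.6F_yA_gv) + U_bs·F_u·A_nt = 250.7 kips → 125 kips.
Bolt shear governs: 99 kips.

99 kips (bolt shear governs)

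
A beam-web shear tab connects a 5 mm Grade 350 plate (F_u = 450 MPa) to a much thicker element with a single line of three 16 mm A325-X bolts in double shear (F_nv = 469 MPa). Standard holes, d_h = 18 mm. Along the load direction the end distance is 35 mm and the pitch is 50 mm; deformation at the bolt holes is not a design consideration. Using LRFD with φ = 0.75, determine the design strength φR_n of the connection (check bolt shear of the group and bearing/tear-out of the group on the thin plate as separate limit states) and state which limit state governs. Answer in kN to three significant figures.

228 kN (bearing governs)

Bolt shear: A_b = π·16²/4 = 201.1 mm²; R_n = 469 × 201.1 × 3 × 2 / 1000 = 565.8 kN → 0.75 × 565.8 = 424 kN.
Bearing (1.5 l_c t F_u ≤ 3.0 d t F_u): upper limit = 3.0·16·5·450 / 1000 = 108 kN.
  Edge l_c = 35 − 18/2 = 26 → r_n = 87.75 kN; interior l_c = 50 − 18 = 32 → r_n = 108 kN.
  R_n,bearing = 1·87.75 + 2·108 = 303.8 kN → 0.75 × 303.8 = 228 kN.
Bearing governs: 228 kN.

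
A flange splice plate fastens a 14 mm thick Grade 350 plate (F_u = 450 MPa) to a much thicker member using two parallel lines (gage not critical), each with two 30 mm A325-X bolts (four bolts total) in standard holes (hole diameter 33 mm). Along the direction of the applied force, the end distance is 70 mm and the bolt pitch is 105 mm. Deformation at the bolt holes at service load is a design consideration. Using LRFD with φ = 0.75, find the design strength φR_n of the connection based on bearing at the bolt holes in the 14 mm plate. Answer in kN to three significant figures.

1290 kN

Per bolt r_n = 1.2 l_c t F_u ≤ 2.4 d t F_u; upper limit = 2.4 × 30 × 14 × 450 / 1000 = 453.6 kN.
Edge bolt: l_c = 70 − 33/2 = 53.5 mm → 1.2 × 53.5 × 14 × 450 / 1000 = 404.5 → r_n = 404.5 kN.
Interior bolts: l_c = 105 − 33 = 72 mm → 1.2 × 72 × 14 × 450 / 1000 = 544.3 → r_n = 453.6 kN.
R_n = 2 × 404.5 + 2 × 453.6 = 1716 kN.
Design strength φR_n = 0.75 × 1716 = 1290 kN.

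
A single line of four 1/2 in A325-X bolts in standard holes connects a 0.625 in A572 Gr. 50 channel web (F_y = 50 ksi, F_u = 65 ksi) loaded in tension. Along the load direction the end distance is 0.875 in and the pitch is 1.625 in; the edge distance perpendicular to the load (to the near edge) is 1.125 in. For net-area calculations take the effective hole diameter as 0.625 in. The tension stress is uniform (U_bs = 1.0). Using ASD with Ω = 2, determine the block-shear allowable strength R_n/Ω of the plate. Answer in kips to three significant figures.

59.9 kips

Shear plane L_v = 0.875 + 3·1.625 = 5.75 in; A_gv = 5.75 × 0.625 = 3.594 in².
A_nv = (5.75 − 3.5·0.625) × 0.625 = 2.227 in².
A_nt = (1.125 − 0.5·0.625) × 0.625 = 0.5078 in².
0.6 F_u A_nv = 86.84 kips; 0.6 F_y A_gv = 107.8 kips → shear rupture governs the shear term.
R_n = 86.84 + 1.0 × 65 × 0.5078 = 119.8 kips.
Allowable strength R_n/Ω = 119.8 / 2 = 59.9 kips.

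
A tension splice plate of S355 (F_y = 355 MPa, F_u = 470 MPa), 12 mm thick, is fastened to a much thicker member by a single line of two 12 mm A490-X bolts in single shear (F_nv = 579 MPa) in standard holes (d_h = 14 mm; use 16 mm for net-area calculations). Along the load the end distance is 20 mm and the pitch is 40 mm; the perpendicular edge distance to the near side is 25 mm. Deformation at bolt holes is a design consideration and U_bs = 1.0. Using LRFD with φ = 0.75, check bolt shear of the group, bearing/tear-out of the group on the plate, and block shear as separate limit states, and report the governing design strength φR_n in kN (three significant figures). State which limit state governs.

98.2 kN (bolt shear governs)

Bolt shear: A_b = π·12²/4 = 113.1 mm²; R_n = 579 × 113.1 × 2 × 1 / 1000 = 131 kN → 0.75 × 131 = 98.2 kN.
Bearing: edge l_c = 13, r_n = 87.98 kN; interior l_c = 26, r_n = 162.4 kN; R_n = 87.98 + 1·162.4 = 250.4 kN → 188 kN.
Block shear: A_gv = 720, A_nv = 432, A_nt = 204 mm²; R_n = min(0.6F_uA_nv, 0.6F_yA_gv) + U_bs·F_u·A_nt = 217.7 kN → 163 kN.
Bolt shear governs: 98.2 kN.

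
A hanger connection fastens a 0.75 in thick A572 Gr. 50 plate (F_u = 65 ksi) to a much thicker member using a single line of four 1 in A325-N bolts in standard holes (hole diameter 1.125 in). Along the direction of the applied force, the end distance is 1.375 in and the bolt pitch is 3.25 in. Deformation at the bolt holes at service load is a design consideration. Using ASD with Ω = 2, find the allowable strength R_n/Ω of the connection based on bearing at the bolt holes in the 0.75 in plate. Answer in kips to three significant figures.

199 kips

Per bolt r_n = 1.2 l_c t F_u ≤ 2.4 d t F_u; upper limit = 2.4 × 1 × 0.75 × 65 = 117 kips.
Edge bolt: l_c = 1.375 − 1.125/2 = 0.8125 in → 1.2 × 0.8125 × 0.75 × 65 = 47.53 → r_n = 47.53 kips.
Interior bolts: l_c = 3.25 − 1.125 = 2.125 in → 1.2 × 2.125 × 0.75 × 65 = 124.3 → r_n = 117 kips.
R_n = 1 × 47.53 + 3 × 117 = 398.5 kips.
Allowable strength R_n/Ω = 398.5 / 2 = 199 kips.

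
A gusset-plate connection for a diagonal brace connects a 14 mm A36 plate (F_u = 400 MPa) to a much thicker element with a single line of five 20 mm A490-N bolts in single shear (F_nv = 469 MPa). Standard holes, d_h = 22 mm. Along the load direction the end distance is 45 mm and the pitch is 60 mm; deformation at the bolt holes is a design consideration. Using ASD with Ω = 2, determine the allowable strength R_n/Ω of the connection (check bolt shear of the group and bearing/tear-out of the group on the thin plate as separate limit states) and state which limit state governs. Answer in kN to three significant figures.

368 kN (bolt shear governs)

Bolt shear: A_b = π·20²/4 = 314.2 mm²; R_n = 469 × 314.2 × 5 × 1 / 1000 = 736.7 kN → 736.7 / 2 = 368 kN.
Bearing (1.2 l_c t F_u ≤ 2.4 d t F_u): upper limit = 2.4·20·14·400 / 1000 = 268.8 kN.
  Edge l_c = 45 − 22/2 = 34 → r_n = 228.5 kN; interior l_c = 60 − 22 = 38 → r_n = 255.4 kN.
  R_n,bearing = 1·228.5 + 4·255.4 = 1250 kN → 1250 / 2 = 625 kN.
Bolt shear governs: 368 kN.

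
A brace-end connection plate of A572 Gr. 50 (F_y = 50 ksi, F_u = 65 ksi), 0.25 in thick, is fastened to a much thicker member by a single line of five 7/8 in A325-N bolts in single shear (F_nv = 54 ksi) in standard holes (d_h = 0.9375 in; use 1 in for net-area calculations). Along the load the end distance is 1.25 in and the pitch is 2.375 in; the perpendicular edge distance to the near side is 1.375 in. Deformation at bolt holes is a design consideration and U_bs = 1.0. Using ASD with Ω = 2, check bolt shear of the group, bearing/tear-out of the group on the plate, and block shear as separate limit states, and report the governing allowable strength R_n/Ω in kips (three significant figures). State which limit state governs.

37.6 kips (block shear governs)

Bolt shear: A_b = π·0.875²/4 = 0.6013 in²; R_n = 54 × 0.6013 × 5 × 1 = 162.4 kips → 162.4 / 2 = 81.2 kips.
Bearing: edge l_c = 0.7812, r_n = 15.23 kips; interior l_c = 1.438, r_n = 28.03 kips; R_n = 15.23 + 4·28.03 = 127.4 kips → 63.7 kips.
Block shear: A_gv = 2.688, A_nv = 1.562, A_nt = 0.2188 in²; R_n = min(0.6F_uA_nv, 0.6F_yA_gv) + U_bs·F_u·A_nt = 75.16 kips → 37.6 kips.
Block shear governs: 37.6 kips.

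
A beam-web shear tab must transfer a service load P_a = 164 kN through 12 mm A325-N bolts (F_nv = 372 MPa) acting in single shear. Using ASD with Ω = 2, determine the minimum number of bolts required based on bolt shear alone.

A_b = π·12²/4 = 113.1 mm².
Per-bolt allowable strength R_n/Ω = 372 × 113.1 × 1 / 1000 / 2 = 21.04 kN.
n ≥ 164 / 21.04 = 7.796 → use 8 bolts.

8 bolts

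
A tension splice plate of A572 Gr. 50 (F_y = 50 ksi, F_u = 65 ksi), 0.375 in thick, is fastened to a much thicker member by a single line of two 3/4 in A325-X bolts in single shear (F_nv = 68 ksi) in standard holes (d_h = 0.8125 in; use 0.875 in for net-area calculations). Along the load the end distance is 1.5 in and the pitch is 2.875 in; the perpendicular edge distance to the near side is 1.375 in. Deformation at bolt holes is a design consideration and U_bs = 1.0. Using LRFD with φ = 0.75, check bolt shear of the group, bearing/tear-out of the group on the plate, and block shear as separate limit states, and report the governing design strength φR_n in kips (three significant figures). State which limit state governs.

45.1 kips (bolt shear governs)

Bolt shear: A_b = π·0.75²/4 = 0.4418 in²; R_n = 68 × 0.4418 × 2 × 1 = 60.08 kips → 0.75 × 60.08 = 45.1 kips.
Bearing: edge l_c = 1.094, r_n = 31.99 kips; interior l_c = 2.062, r_n = 43.87 kips; R_n = 31.99 + 1·43.87 = 75.87 kips → 56.9 kips.
Block shear: A_gv = 1.641, A_nv = 1.148, A_nt = 0.3516 in²; R_n = min(0.6F_uA_nv, 0.6F_yA_gv) + U_bs·F_u·A_nt = 67.64 kips → 50.7 kips.
Bolt shear governs: 45.1 kips.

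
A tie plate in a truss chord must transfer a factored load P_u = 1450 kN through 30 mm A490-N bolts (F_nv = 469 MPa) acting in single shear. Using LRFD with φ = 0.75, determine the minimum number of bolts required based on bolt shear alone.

6 bolts

A_b = π·30²/4 = 706.9 mm².
Per-bolt design strength φR_n = 0.75 × 469 × 706.9 × 1 / 1000 = 248.6 kN.
n ≥ 1450 / 248.6 = 5.832 → use 6 bolts.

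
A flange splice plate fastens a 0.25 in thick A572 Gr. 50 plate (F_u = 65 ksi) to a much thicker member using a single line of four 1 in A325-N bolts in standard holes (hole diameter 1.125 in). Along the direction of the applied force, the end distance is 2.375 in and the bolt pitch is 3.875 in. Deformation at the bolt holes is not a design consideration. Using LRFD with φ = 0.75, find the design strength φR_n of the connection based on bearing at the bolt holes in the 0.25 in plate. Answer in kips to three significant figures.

143 kips

Per bolt r_n = 1.5 l_c t F_u ≤ 3.0 d t F_u; upper limit = 3.0 × 1 × 0.25 × 65 = 48.75 kips.
Edge bolt: l_c = 2.375 − 1.125/2 = 1.812 in → 1.5 × 1.812 × 0.25 × 65 = 44.18 → r_n = 44.18 kips.
Interior bolts: l_c = 3.875 − 1.125 = 2.75 in → 1.5 × 2.75 × 0.25 × 65 = 67.03 → r_n = 48.75 kips.
R_n = 1 × 44.18 + 3 × 48.75 = 190.4 kips.
Design strength φR_n = 0.75 × 190.4 = 143 kips.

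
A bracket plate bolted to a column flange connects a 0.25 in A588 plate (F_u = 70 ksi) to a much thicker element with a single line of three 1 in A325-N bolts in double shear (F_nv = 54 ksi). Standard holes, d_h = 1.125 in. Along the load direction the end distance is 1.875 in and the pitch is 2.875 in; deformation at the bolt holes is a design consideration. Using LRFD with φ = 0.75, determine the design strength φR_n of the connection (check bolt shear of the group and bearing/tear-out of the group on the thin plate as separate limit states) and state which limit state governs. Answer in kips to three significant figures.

75.8 kips (bearing governs)

Bolt shear: A_b = π·1²/4 = 0.7854 in²; R_n = 54 × 0.7854 × 3 × 2 = 254.5 kips → 0.75 × 254.5 = 191 kips.
Bearing (1.2 l_c t F_u ≤ 2.4 d t F_u): upper limit = 2.4·1·0.25·70 = 42 kips.
  Edge l_c = 1.875 − 1.125/2 = 1.312 → r_n = 27.56 kips; interior l_c = 2.875 − 1.125 = 1.75 → r_n = 36.75 kips.
  R_n,bearing = 1·27.56 + 2·36.75 = 101.1 kips → 0.75 × 101.1 = 75.8 kips.
Bearing governs: 75.8 kips.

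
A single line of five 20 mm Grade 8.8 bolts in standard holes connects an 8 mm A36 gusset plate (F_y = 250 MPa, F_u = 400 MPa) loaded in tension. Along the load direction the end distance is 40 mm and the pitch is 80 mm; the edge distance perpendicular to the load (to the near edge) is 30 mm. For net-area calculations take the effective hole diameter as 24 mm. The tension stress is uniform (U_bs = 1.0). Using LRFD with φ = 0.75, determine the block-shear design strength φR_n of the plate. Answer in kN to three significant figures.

Shear plane L_v = 40 + 4·80 = 360 mm; A_gv = 360 × 8 = 2880 mm².
A_nv = (360 − 4.5·24) × 8 = 2016 mm².
A_nt = (30 − 0.5·24) × 8 = 144 mm².
0.6 F_u A_nv = 483.8 kN; 0.6 F_y A_gv = 432 kN → shear yielding governs the shear term.
R_n = 432 + 1.0 × 400 × 144 / 1000 = 489.6 kN.
Design strength φR_n = 0.75 × 489.6 = 367 kN.

367 kN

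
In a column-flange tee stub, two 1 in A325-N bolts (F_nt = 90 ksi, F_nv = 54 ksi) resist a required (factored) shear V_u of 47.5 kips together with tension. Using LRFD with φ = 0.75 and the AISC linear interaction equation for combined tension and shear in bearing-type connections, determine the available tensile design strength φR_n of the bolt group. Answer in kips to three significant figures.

A_b = π·1²/4 = 0.7854 in²; f_rv = 47.5 / (2 × 0.7854) = 30.24 ksi.
F'_nt = 1.3 F_nt − (F_nt / φF_nv) f_rv = 1.3·90 − (90/(0.75·54))·30.24 = 49.8 ksi, capped at F_nt → F'_nt = 49.8 ksi.
R_n = F'_nt · A_b · n = 49.8 × 0.7854 × 2 = 78.23 kips.
Design strength φR_n = 0.75 × 78.23 = 58.7 kips.

58.7 kips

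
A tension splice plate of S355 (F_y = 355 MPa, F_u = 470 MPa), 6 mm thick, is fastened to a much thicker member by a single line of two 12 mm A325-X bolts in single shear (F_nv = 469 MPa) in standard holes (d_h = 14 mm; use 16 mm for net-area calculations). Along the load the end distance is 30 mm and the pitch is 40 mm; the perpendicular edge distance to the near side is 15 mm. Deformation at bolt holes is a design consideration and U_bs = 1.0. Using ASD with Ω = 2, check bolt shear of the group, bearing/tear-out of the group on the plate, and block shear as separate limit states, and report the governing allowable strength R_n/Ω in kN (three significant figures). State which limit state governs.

48.8 kN (block shear governs)

Bolt shear: A_b = π·12²/4 = 113.1 mm²; R_n = 469 × 113.1 × 2 × 1 / 1000 = 106.1 kN → 106.1 / 2 = 53 kN.
Bearing: edge l_c = 23, r_n = 77.83 kN; interior l_c = 26, r_n = 81.22 kN; R_n = 77.83 + 1·81.22 = 159 kN → 79.5 kN.
Block shear: A_gv = 420, A_nv = 276, A_nt = 42 mm²; R_n = min(0.6F_uA_nv, 0.6F_yA_gv) + U_bs·F_u·A_nt = 97.57 kN → 48.8 kN.
Block shear governs: 48.8 kN.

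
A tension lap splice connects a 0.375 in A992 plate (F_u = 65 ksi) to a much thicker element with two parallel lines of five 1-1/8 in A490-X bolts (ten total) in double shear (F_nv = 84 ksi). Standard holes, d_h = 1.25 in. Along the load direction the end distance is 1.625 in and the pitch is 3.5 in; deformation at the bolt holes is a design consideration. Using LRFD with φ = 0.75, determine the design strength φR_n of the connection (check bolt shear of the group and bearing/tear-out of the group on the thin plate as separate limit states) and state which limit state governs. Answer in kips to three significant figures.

439 kips (bearing governs)

Bolt shear: A_b = π·1.125²/4 = 0.994 in²; R_n = 84 × 0.994 × 10 × 2 = 1670 kips → 0.75 × 1670 = 1250 kips.
Bearing (1.2 l_c t F_u ≤ 2.4 d t F_u): upper limit = 2.4·1.125·0.375·65 = 65.81 kips.
  Edge l_c = 1.625 − 1.25/2 = 1 → r_n = 29.25 kips; interior l_c = 3.5 − 1.25 = 2.25 → r_n = 65.81 kips.
  R_n,bearing = 2·29.25 + 8·65.81 = 585 kips → 0.75 × 585 = 439 kips.
Bearing governs: 439 kips.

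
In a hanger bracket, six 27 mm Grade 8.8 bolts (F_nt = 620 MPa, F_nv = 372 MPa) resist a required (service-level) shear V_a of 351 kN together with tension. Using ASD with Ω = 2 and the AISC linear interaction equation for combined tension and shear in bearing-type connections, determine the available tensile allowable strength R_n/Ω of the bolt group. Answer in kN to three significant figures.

799 kN

A_b = π·27²/4 = 572.6 mm²; f_rv = 351 × 1000 / (6 × 572.6) = 102.2 MPa.
F'_nt = 1.3 F_nt − (Ω F_nt / F_nv) f_rv = 1.3·620 − (2·620/372)·102.2 = 465.4 MPa, capped at F_nt → F'_nt = 465.4 MPa.
R_n = F'_nt · A_b · n = 465.4 × 572.6 × 6 / 1000 = 1599 kN.
Allowable strength R_n/Ω = 1599 / 2 = 799 kN.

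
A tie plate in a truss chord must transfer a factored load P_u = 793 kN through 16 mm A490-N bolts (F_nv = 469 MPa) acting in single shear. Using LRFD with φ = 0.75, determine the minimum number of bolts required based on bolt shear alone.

A_b = π·16²/4 = 201.1 mm².
Per-bolt design strength φR_n = 0.75 × 469 × 201.1 × 1 / 1000 = 70.72 kN.
n ≥ 793 / 70.72 = 11.21 → use 12 bolts.

12 bolts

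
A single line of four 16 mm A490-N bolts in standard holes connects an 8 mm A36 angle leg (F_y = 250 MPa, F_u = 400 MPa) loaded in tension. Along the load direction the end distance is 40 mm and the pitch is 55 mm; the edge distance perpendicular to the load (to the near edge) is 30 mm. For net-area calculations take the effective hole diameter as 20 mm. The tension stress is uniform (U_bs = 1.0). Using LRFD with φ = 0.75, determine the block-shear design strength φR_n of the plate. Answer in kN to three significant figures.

232 kN

Shear plane L_v = 40 + 3·55 = 205 mm; A_gv = 205 × 8 = 1640 mm².
A_nv = (205 − 3.5·20) × 8 = 1080 mm².
A_nt = (30 − 0.5·20) × 8 = 160 mm².
0.6 F_u A_nv = 259.2 kN; 0.6 F_y A_gv = 246 kN → shear yielding governs the shear term.
R_n = 246 + 1.0 × 400 × 160 / 1000 = 310 kN.
Design strength φR_n = 0.75 × 310 = 232 kN.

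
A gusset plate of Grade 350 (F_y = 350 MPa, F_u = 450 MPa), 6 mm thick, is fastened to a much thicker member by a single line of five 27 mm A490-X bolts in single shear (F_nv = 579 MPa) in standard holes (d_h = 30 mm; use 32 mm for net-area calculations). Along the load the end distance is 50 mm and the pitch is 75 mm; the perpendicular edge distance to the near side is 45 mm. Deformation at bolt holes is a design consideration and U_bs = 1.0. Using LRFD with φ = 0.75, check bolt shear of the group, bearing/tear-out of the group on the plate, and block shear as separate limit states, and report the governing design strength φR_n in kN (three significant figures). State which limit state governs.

Bolt shear: A_b = π·27²/4 = 572.6 mm²; R_n = 579 × 572.6 × 5 × 1 / 1000 = 1658 kN → 0.75 × 1658 = 1240 kN.
Bearing: edge l_c = 35, r_n = 113.4 kN; interior l_c = 45, r_n = 145.8 kN; R_n = 113.4 + 4·145.8 = 696.6 kN → 522 kN.
Block shear: A_gv = 2100, A_nv = 1236, A_nt = 174 mm²; R_n = min(0.6F_uA_nv, 0.6F_yA_gv) + U_bs·F_u·A_nt = 412 kN → 309 kN.
Block shear governs: 309 kN.

309 kN (block shear governs)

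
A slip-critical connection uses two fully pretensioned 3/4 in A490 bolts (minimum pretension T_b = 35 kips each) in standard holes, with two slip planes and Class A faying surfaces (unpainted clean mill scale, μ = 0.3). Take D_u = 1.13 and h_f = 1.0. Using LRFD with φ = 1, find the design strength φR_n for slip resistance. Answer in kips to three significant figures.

47.5 kips

R_n = μ · D_u · h_f · T_b · n_s · n_b = 0.3 × 1.13 × 1.0 × 35 × 2 × 2 = 47.46 kips.
Design strength φR_n = 1 × 47.46 = 47.5 kips.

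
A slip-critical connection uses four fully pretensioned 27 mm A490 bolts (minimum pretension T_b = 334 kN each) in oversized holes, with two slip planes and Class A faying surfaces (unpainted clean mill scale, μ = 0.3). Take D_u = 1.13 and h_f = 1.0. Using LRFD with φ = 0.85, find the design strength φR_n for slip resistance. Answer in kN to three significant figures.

R_n = μ · D_u · h_f · T_b · n_s · n_b = 0.3 × 1.13 × 1.0 × 334 × 2 × 4 = 905.8 kN.
Design strength φR_n = 0.85 × 905.8 = 770 kN.

770 kN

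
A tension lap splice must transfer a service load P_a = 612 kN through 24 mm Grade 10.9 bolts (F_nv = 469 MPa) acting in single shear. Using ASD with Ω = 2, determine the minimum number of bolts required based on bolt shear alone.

A_b = π·24²/4 = 452.4 mm².
Per-bolt allowable strength R_n/Ω = 469 × 452.4 × 1 / 1000 / 2 = 106.1 kN.
n ≥ 612 / 106.1 = 5.769 → use 6 bolts.

6 bolts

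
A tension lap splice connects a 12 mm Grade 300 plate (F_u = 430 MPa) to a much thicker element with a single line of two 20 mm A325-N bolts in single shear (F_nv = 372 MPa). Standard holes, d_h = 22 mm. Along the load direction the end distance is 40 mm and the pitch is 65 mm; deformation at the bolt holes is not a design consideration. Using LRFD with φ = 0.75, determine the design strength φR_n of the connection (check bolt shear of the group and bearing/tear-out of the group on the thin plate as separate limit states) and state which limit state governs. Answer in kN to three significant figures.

Bolt shear: A_b = π·20²/4 = 314.2 mm²; R_n = 372 × 314.2 × 2 × 1 / 1000 = 233.7 kN → 0.75 × 233.7 = 175 kN.
Bearing (1.5 l_c t F_u ≤ 3.0 d t F_u): upper limit = 3.0·20·12·430 / 1000 = 309.6 kN.
  Edge l_c = 40 − 22/2 = 29 → r_n = 224.5 kN; interior l_c = 65 − 22 = 43 → r_n = 309.6 kN.
  R_n,bearing = 1·224.5 + 1·309.6 = 534.1 kN → 0.75 × 534.1 = 401 kN.
Bolt shear governs: 175 kN.

175 kN (bolt shear governs)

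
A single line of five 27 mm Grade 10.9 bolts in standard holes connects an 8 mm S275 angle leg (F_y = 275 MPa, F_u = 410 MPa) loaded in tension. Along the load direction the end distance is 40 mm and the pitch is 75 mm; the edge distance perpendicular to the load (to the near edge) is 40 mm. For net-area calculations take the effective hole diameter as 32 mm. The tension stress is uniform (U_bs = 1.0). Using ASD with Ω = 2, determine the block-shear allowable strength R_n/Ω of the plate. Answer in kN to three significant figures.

232 kN

Shear plane L_v = 40 + 4·75 = 340 mm; A_gv = 340 × 8 = 2720 mm².
A_nv = (340 − 4.5·32) × 8 = 1568 mm².
A_nt = (40 − 0.5·32) × 8 = 192 mm².
0.6 F_u A_nv = 385.7 kN; 0.6 F_y A_gv = 448.8 kN → shear rupture governs the shear term.
R_n = 385.7 + 1.0 × 410 × 192 / 1000 = 464.4 kN.
Allowable strength R_n/Ω = 464.4 / 2 = 232 kN.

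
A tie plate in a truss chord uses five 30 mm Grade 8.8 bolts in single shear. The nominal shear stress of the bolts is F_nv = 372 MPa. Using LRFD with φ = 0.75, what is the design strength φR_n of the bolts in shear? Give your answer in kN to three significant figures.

986 kN

A_b = π × 30² / 4 = 706.9 mm².
R_n = F_nv · A_b · n · n_s = 372 × 706.9 × 5 × 1 / 1000 = 1315 kN.
Design strength φR_n = 0.75 × 1315 = 986 kN.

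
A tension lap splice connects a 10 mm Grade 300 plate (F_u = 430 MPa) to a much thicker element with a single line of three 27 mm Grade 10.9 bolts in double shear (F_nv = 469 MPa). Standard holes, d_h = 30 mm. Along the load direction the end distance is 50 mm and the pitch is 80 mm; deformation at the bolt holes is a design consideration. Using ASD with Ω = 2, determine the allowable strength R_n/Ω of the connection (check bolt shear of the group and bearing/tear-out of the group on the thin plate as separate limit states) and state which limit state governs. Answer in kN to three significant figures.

348 kN (bearing governs)

Bolt shear: A_b = π·27²/4 = 572.6 mm²; R_n = 469 × 572.6 × 3 × 2 / 1000 = 1611 kN → 1611 / 2 = 806 kN.
Bearing (1.2 l_c t F_u ≤ 2.4 d t F_u): upper limit = 2.4·27·10·430 / 1000 = 278.6 kN.
  Edge l_c = 50 − 30/2 = 35 → r_n = 180.6 kN; interior l_c = 80 − 30 = 50 → r_n = 258 kN.
  R_n,bearing = 1·180.6 + 2·258 = 696.6 kN → 696.6 / 2 = 348 kN.
Bearing governs: 348 kN.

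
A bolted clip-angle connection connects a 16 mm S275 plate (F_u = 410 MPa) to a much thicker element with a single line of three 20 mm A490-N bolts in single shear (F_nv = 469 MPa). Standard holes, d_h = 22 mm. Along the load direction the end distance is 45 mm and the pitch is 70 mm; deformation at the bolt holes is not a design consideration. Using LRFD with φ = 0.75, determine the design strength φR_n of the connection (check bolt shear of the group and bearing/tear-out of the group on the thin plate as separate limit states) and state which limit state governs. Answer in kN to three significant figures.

332 kN (bolt shear governs)

Bolt shear: A_b = π·20²/4 = 314.2 mm²; R_n = 469 × 314.2 × 3 × 1 / 1000 = 442 kN → 0.75 × 442 = 332 kN.
Bearing (1.5 l_c t F_u ≤ 3.0 d t F_u): upper limit = 3.0·20·16·410 / 1000 = 393.6 kN.
  Edge l_c = 45 − 22/2 = 34 → r_n = 334.6 kN; interior l_c = 70 − 22 = 48 → r_n = 393.6 kN.
  R_n,bearing = 1·334.6 + 2·393.6 = 1122 kN → 0.75 × 1122 = 841 kN.
Bolt shear governs: 332 kN.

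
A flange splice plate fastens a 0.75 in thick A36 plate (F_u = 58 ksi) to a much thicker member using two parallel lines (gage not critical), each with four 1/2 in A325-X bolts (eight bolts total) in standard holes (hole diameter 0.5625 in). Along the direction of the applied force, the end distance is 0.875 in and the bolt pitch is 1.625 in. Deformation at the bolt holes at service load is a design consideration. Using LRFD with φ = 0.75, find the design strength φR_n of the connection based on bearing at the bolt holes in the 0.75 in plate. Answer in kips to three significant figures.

281 kips

Per bolt r_n = 1.2 l_c t F_u ≤ 2.4 d t F_u; upper limit = 2.4 × 0.5 × 0.75 × 58 = 52.2 kips.
Edge bolt: l_c = 0.875 − 0.5625/2 = 0.5938 in → 1.2 × 0.5938 × 0.75 × 58 = 30.99 → r_n = 30.99 kips.
Interior bolts: l_c = 1.625 − 0.5625 = 1.062 in → 1.2 × 1.062 × 0.75 × 58 = 55.46 → r_n = 52.2 kips.
R_n = 2 × 30.99 + 6 × 52.2 = 375.2 kips.
Design strength φR_n = 0.75 × 375.2 = 281 kips.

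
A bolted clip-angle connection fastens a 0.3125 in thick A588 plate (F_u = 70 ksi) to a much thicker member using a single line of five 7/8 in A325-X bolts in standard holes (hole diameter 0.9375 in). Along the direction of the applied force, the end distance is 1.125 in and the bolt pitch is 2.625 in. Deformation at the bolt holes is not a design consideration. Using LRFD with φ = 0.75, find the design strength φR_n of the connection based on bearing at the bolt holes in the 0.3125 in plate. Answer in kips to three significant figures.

Per bolt r_n = 1.5 l_c t F_u ≤ 3.0 d t F_u; upper limit = 3.0 × 0.875 × 0.3125 × 70 = 57.42 kips.
Edge bolt: l_c = 1.125 − 0.9375/2 = 0.6562 in → 1.5 × 0.6562 × 0.3125 × 70 = 21.53 → r_n = 21.53 kips.
Interior bolts: l_c = 2.625 − 0.9375 = 1.688 in → 1.5 × 1.688 × 0.3125 × 70 = 55.37 → r_n = 55.37 kips.
R_n = 1 × 21.53 + 4 × 55.37 = 243 kips.
Design strength φR_n = 0.75 × 243 = 182 kips.

182 kips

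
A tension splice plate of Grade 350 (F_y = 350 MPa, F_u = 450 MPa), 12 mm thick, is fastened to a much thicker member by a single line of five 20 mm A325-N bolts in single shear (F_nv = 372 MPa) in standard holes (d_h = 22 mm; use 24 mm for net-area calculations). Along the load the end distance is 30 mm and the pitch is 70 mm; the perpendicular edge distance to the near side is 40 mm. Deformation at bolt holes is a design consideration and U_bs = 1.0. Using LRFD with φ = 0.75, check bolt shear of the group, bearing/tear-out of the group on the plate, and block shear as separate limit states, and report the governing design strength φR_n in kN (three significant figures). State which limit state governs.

Bolt shear: A_b = π·20²/4 = 314.2 mm²; R_n = 372 × 314.2 × 5 × 1 / 1000 = 584.3 kN → 0.75 × 584.3 = 438 kN.
Bearing: edge l_c = 19, r_n = 123.1 kN; interior l_c = 48, r_n = 259.2 kN; R_n = 123.1 + 4·259.2 = 1160 kN → 870 kN.
Block shear: A_gv = 3720, A_nv = 2424, A_nt = 336 mm²; R_n = min(0.6F_uA_nv, 0.6F_yA_gv) + U_bs·F_u·A_nt = 805.7 kN → 604 kN.
Bolt shear governs: 438 kN.

438 kN (bolt shear governs)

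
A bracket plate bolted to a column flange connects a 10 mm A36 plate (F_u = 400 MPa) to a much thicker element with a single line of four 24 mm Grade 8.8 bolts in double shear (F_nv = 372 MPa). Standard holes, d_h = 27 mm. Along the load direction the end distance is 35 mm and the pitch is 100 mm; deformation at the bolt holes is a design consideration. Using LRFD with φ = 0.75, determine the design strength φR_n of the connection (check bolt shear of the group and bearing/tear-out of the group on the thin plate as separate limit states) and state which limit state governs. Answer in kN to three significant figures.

Bolt shear: A_b = π·24²/4 = 452.4 mm²; R_n = 372 × 452.4 × 4 × 2 / 1000 = 1346 kN → 0.75 × 1346 = 1010 kN.
Bearing (1.2 l_c t F_u ≤ 2.4 d t F_u): upper limit = 2.4·24·10·400 / 1000 = 230.4 kN.
  Edge l_c = 35 − 27/2 = 21.5 → r_n = 103.2 kN; interior l_c = 100 − 27 = 73 → r_n = 230.4 kN.
  R_n,bearing = 1·103.2 + 3·230.4 = 794.4 kN → 0.75 × 794.4 = 596 kN.
Bearing governs: 596 kN.

596 kN (bearing governs)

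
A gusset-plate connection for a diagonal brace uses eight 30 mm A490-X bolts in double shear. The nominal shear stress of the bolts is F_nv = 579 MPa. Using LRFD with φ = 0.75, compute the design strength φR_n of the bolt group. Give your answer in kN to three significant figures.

4910 kN

A_b = π × 30² / 4 = 706.9 mm².
R_n = F_nv · A_b · n · n_s = 579 × 706.9 × 8 × 2 / 1000 = 6548 kN.
Design strength φR_n = 0.75 × 6548 = 4910 kN.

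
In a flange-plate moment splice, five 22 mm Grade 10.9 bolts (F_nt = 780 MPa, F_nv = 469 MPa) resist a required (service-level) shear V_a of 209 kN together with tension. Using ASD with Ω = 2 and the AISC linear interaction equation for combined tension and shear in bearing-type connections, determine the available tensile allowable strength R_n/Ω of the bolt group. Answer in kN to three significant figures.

616 kN

A_b = π·22²/4 = 380.1 mm²; f_rv = 209 × 1000 / (5 × 380.1) = 110 MPa.
F'_nt = 1.3 F_nt − (Ω F_nt / F_nv) f_rv = 1.3·780 − (2·780/469)·110 = 648.2 MPa, capped at F_nt → F'_nt = 648.2 MPa.
R_n = F'_nt · A_b · n = 648.2 × 380.1 × 5 / 1000 = 1232 kN.
Allowable strength R_n/Ω = 1232 / 2 = 616 kN.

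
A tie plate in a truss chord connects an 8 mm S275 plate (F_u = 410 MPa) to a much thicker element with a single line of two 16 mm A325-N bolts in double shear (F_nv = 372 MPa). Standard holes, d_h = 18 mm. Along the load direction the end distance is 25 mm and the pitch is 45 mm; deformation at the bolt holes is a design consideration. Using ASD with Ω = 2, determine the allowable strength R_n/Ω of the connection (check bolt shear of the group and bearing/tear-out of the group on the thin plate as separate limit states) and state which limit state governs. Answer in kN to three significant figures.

84.6 kN (bearing governs)

Bolt shear: A_b = π·16²/4 = 201.1 mm²; R_n = 372 × 201.1 × 2 × 2 / 1000 = 299.2 kN → 299.2 / 2 = 150 kN.
Bearing (1.2 l_c t F_u ≤ 2.4 d t F_u): upper limit = 2.4·16·8·410 / 1000 = 126 kN.
  Edge l_c = 25 − 18/2 = 16 → r_n = 62.98 kN; interior l_c = 45 − 18 = 27 → r_n = 106.3 kN.
  R_n,bearing = 1·62.98 + 1·106.3 = 169.2 kN → 169.2 / 2 = 84.6 kN.
Bearing governs: 84.6 kN.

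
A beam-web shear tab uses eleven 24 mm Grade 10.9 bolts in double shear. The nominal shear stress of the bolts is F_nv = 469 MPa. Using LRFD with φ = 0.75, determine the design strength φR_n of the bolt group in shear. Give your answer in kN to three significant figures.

A_b = π × 24² / 4 = 452.4 mm².
R_n = F_nv · A_b · n · n_s = 469 × 452.4 × 11 × 2 / 1000 = 4668 kN.
Design strength φR_n = 0.75 × 4668 = 3500 kN.

3500 kN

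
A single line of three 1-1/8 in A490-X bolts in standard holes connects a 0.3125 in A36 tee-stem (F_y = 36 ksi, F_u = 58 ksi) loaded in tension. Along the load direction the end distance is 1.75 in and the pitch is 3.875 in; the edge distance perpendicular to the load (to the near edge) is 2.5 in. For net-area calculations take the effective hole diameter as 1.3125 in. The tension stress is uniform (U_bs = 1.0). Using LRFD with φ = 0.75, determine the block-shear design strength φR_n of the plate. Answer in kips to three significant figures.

73.2 kips

Shear plane L_v = 1.75 + 2·3.875 = 9.5 in; A_gv = 9.5 × 0.3125 = 2.969 in².
A_nv = (9.5 − 2.5·1.3125) × 0.3125 = 1.943 in².
A_nt = (2.5 − 0.5·1.3125) × 0.3125 = 0.5762 in².
0.6 F_u A_nv = 67.63 kips; 0.6 F_y A_gv = 64.12 kips → shear yielding governs the shear term.
R_n = 64.12 + 1.0 × 58 × 0.5762 = 97.54 kips.
Design strength φR_n = 0.75 × 97.54 = 73.2 kips.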